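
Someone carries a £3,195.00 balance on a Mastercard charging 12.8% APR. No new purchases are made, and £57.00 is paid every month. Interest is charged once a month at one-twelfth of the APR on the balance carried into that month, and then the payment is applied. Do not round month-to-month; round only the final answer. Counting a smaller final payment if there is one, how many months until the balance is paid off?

Monthly rate r = 12.8%/12 = 1.06667% = 0.0106667.
Recurrence: B ← B·(1+r) − £57.00.
Month 1: interest £34.08; balance after payment £3,172.08.
Month 2: interest £33.84; balance after payment £3,148.92.
Closed form: n = −ln(1 − rB₀/P)/ln(1+r) = −ln(0.40211)/ln(1.01067) ≈ 85.865, so the balance reaches zero during payment 86.

86 payments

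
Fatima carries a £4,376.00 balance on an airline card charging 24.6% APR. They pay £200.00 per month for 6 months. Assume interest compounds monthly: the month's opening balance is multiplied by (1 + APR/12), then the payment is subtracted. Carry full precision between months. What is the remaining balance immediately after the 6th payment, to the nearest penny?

Monthly rate r = 24.6%/12 = 2.05% = 0.0205.
Each month: B ← B·(1+r) − £200.00.
Month 1: interest £89.71; balance after payment £4,265.71.
Month 2: interest £87.45; balance after payment £4,153.16.
Month 3: interest £85.14; balance after payment £4,038.29.
Month 4: interest £82.79; balance after payment £3,921.08.
Month 5: interest £80.38; balance after payment £3,801.46.
Month 6: interest £77.93; balance after payment £3,679.39.

£3,679.39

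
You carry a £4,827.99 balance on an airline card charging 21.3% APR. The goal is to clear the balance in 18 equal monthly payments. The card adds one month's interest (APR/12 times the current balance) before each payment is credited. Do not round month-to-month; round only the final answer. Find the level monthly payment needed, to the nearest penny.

£315.70

Monthly rate r = 21.3%/12 = 1.775% = 0.01775.
Level-payment amortization: P = B₀·r / (1 − (1+r)^(−n)) = 4827.99·0.01775 / (1 − 1.01775^(−18)).
Denominator 1 − (1+r)^(−18) = 0.271448929.
P = 85.6968 / 0.271448929 ≈ 315.70.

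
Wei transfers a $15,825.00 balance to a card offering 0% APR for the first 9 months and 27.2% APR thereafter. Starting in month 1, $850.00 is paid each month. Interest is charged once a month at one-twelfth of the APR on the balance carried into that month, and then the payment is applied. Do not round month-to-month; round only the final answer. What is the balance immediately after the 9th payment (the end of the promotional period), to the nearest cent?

Promo months 1–9 at r₀ = 0%/12 = 0; months 10+ at r₁ = 27.2%/12 = 0.0226667.
After month 9 (no interest yet): B = $15,825.00 − 9·$850.00 = $8,175.00.

$8,175.00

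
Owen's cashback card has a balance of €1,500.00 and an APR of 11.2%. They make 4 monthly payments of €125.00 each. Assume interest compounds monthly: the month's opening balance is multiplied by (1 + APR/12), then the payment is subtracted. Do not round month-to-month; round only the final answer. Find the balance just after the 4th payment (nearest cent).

Monthly rate r = 11.2%/12 = 0.933333% = 0.00933333.
Each month: B ← B·(1+r) − €125.00.
Month 1: interest €14.00; balance after payment €1,389.00.
Month 2: interest €12.96; balance after payment €1,276.96.
Month 3: interest €11.92; balance after payment €1,163.88.
Month 4: interest €10.86; balance after payment €1,049.75.

€1,049.75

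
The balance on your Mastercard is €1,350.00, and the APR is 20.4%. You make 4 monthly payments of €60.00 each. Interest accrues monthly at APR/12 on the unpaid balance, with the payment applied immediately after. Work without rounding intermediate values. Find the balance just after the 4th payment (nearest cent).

€1,197.98

Monthly rate r = 20.4%/12 = 1.7% = 0.017.
Each month: B ← B·(1+r) − €60.00.
Month 1: interest €22.95; balance after payment €1,312.95.
Month 2: interest €22.32; balance after payment €1,275.27.
Month 3: interest €21.68; balance after payment €1,236.95.
Month 4: interest €21.03; balance after payment €1,197.98.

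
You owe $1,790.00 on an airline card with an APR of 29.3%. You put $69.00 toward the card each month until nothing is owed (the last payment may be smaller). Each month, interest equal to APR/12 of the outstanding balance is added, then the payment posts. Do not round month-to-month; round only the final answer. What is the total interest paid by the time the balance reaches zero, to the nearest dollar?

$1,081

Monthly rate r = 29.3%/12 = 2.44167% = 0.0244167.
Payoff takes n = ⌈−ln(1 − rB₀/P)/ln(1+r)⌉ = ⌈41.600⌉ = 42 payments; the last is $41.60.
Total paid = 41·$69.00 + $41.60 = $2,870.60.
Total interest = total paid − principal = $2,870.60 − $1,790.00 = $1,080.60.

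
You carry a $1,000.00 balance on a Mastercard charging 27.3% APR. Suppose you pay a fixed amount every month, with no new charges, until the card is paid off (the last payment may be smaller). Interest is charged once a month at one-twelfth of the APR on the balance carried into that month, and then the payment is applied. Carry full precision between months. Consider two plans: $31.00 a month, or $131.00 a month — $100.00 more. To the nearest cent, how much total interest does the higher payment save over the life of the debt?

Monthly rate r = 27.3%/12 = 2.275% = 0.02275.
At $31.00/mo: n = ⌈−ln(1 − rB₀/P)/ln(1+r)⌉ = 59 payments (last $26.31); total interest = total paid − $1,000.00 = $824.31.
At $131.00/mo: 9 payments (last $63.22); total interest $111.22.
Interest saved = $824.31 − $111.22 = $713.09.

$713.09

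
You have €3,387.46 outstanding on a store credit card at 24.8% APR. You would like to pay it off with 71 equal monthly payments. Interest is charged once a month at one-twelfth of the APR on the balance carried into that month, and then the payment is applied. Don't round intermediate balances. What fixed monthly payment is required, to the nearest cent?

Monthly rate r = 24.8%/12 = 2.06667% = 0.0206667.
Level-payment amortization: P = B₀·r / (1 − (1+r)^(−n)) = 3387.46·0.0206667 / (1 − 1.02067^(−71)).
Denominator 1 − (1+r)^(−71) = 0.765986532.
P = 70.0075 / 0.765986532 ≈ 91.40.

€91.40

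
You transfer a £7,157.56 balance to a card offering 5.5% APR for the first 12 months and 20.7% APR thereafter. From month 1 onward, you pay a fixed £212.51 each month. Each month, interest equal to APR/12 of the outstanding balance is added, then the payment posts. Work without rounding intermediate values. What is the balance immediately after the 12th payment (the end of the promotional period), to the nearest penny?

Promo months 1–12 at r₀ = 5.5%/12 = 0.00458333; months 13+ at r₁ = 20.7%/12 = 0.01725.
After month 12: iterate B ← B·(1+r₀) − £212.51 for 12 months → £4,945.91.

£4,945.91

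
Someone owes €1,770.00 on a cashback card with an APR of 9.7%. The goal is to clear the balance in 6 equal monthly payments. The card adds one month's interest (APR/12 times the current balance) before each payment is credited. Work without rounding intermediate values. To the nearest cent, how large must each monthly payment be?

Monthly rate r = 9.7%/12 = 0.808333% = 0.00808333.
Level-payment amortization: P = B₀·r / (1 − (1+r)^(−n)) = 1770.00·0.00808333 / (1 − 1.00808^(−6)).
Denominator 1 − (1+r)^(−6) = 0.0471569022.
P = 14.3075 / 0.0471569022 ≈ 303.40.

€303.40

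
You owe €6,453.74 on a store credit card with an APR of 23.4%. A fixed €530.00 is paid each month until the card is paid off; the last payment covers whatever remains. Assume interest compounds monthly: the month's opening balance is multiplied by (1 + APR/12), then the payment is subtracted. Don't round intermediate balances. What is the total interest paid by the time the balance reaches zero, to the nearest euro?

€986

Monthly rate r = 23.4%/12 = 1.95% = 0.0195.
Payoff takes n = ⌈−ln(1 − rB₀/P)/ln(1+r)⌉ = ⌈14.037⌉ = 15 payments; the last is €19.76.
Total paid = 14·€530.00 + €19.76 = €7,439.76.
Total interest = total paid − principal = €7,439.76 − €6,453.74 = €986.02.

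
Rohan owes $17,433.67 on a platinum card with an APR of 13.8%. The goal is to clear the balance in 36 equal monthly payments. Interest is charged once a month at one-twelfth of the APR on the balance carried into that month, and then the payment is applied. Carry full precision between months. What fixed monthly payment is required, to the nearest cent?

$594.15

Monthly rate r = 13.8%/12 = 1.15% = 0.0115.
Level-payment amortization: P = B₀·r / (1 − (1+r)^(−n)) = 17433.67·0.0115 / (1 − 1.0115^(−36)).
Denominator 1 − (1+r)^(−36) = 0.337435651.
P = 200.487 / 0.337435651 ≈ 594.15.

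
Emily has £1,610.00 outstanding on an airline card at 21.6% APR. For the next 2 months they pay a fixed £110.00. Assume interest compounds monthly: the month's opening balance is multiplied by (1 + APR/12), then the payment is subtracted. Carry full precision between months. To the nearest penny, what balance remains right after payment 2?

£1,446.50

Monthly rate r = 21.6%/12 = 1.8% = 0.018.
Each month: B ← B·(1+r) − £110.00.
Month 1: interest £28.98; balance after payment £1,528.98.
Month 2: interest £27.52; balance after payment £1,446.50.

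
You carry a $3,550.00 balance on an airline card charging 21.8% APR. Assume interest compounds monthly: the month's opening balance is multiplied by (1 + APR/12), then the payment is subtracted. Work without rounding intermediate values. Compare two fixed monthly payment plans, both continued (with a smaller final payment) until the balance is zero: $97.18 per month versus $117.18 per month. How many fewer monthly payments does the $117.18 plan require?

Monthly rate r = 21.8%/12 = 1.81667% = 0.0181667.
At $97.18/mo: n = ⌈−ln(1 − rB₀/P)/ln(1+r)⌉ = 61 payments (last $50.58); total interest = total paid − $3,550.00 = $2,331.38.
At $117.18/mo: 45 payments (last $46.84); total interest $1,652.76.
Payments saved = 61 − 45 = 16.

16 fewer payments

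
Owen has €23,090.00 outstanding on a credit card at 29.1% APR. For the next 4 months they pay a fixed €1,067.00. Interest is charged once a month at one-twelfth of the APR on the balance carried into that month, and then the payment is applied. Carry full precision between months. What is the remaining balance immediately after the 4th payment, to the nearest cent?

Monthly rate r = 29.1%/12 = 2.425% = 0.02425.
Each month: B ← B·(1+r) − €1,067.00.
Month 1: interest €559.93; balance after payment €22,582.93.
Month 2: interest €547.64; balance after payment €22,063.57.
Month 3: interest €535.04; balance after payment €21,531.61.
Month 4: interest €522.14; balance after payment €20,986.75.

€20,986.75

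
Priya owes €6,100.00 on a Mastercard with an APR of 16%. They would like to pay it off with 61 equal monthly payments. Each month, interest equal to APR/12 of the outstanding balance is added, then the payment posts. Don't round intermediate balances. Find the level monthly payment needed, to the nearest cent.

€146.75

Monthly rate r = 16%/12 = 1.33333% = 0.0133333.
Level-payment amortization: P = B₀·r / (1 − (1+r)^(−n)) = 6100.00·0.0133333 / (1 − 1.01333^(−61)).
Denominator 1 − (1+r)^(−61) = 0.554232976.
P = 81.3333 / 0.554232976 ≈ 146.75.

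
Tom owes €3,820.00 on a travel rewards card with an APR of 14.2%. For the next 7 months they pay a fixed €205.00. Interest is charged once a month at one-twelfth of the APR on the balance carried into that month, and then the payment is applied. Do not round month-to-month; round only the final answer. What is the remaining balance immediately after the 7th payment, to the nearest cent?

€2,660.92

Monthly rate r = 14.2%/12 = 1.18333% = 0.0118333.
Each month: B ← B·(1+r) − €205.00.
Month 1: interest €45.20; balance after payment €3,660.20.
Month 2: interest €43.31; balance after payment €3,498.52.
Month 3: interest €41.40; balance after payment €3,334.91.
Month 4: interest €39.46; balance after payment €3,169.38.
Month 5: interest €37.50; balance after payment €3,001.88.
Month 6: interest €35.52; balance after payment €2,832.40.
Month 7: interest €33.52; balance after payment €2,660.92.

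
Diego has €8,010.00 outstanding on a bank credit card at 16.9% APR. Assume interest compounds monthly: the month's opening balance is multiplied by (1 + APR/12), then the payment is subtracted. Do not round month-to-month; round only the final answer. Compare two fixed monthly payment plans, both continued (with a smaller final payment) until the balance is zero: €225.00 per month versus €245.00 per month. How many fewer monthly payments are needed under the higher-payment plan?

Monthly rate r = 16.9%/12 = 1.40833% = 0.0140833.
At €225.00/mo: n = ⌈−ln(1 − rB₀/P)/ln(1+r)⌉ = 50 payments (last €171.07); total interest = total paid − €8,010.00 = €3,186.07.
At €245.00/mo: 45 payments (last €29.18); total interest €2,799.18.
Payments saved = 50 − 45 = 5.

5 fewer payments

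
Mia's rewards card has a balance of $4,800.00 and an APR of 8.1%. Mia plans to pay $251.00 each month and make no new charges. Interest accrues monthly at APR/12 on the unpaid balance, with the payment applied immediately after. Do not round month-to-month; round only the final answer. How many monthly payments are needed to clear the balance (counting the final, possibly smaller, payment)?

Monthly rate r = 8.1%/12 = 0.675% = 0.00675.
Recurrence: B ← B·(1+r) − $251.00.
Month 1: interest $32.40; balance after payment $4,581.40.
Month 2: interest $30.92; balance after payment $4,361.32.
Closed form: n = −ln(1 − rB₀/P)/ln(1+r) = −ln(0.87092)/ln(1.00675) ≈ 20.544, so the balance reaches zero during payment 21.

21 payments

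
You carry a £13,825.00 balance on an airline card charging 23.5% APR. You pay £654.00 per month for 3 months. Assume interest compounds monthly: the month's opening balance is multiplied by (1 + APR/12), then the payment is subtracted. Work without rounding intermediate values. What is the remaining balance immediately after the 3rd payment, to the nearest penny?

Monthly rate r = 23.5%/12 = 1.95833% = 0.0195833.
Each month: B ← B·(1+r) − £654.00.
Month 1: interest £270.74; balance after payment £13,441.74.
Month 2: interest £263.23; balance after payment £13,050.97.
Month 3: interest £255.58; balance after payment £12,652.56.

£12,652.56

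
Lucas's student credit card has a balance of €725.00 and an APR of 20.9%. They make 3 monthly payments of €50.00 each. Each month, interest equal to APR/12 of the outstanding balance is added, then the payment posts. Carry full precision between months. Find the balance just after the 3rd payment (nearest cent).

Monthly rate r = 20.9%/12 = 1.74167% = 0.0174167.
Each month: B ← B·(1+r) − €50.00.
Month 1: interest €12.63; balance after payment €687.63.
Month 2: interest €11.98; balance after payment €649.60.
Month 3: interest €11.31; balance after payment €610.92.

€610.92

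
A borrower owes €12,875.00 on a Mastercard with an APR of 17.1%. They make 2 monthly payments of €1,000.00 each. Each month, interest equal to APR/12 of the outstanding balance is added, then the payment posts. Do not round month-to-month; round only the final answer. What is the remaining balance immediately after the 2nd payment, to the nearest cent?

€11,230.30

Monthly rate r = 17.1%/12 = 1.425% = 0.01425.
Each month: B ← B·(1+r) − €1,000.00.
Month 1: interest €183.47; balance after payment €12,058.47.
Month 2: interest €171.83; balance after payment €11,230.30.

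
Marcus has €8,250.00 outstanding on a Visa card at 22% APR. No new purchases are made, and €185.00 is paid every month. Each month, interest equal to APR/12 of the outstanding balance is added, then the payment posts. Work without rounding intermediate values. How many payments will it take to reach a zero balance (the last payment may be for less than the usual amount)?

Monthly rate r = 22%/12 = 1.83333% = 0.0183333.
Recurrence: B ← B·(1+r) − €185.00.
Month 1: interest €151.25; balance after payment €8,216.25.
Month 2: interest €150.63; balance after payment €8,181.88.
Closed form: n = −ln(1 − rB₀/P)/ln(1+r) = −ln(0.18243)/ln(1.01833) ≈ 93.650, so the balance reaches zero during payment 94.

94 months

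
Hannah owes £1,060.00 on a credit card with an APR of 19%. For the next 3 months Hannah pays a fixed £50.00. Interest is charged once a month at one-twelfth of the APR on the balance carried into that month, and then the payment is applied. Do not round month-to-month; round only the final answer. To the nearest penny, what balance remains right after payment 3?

Monthly rate r = 19%/12 = 1.58333% = 0.0158333.
Each month: B ← B·(1+r) − £50.00.
Month 1: interest £16.78; balance after payment £1,026.78.
Month 2: interest £16.26; balance after payment £993.04.
Month 3: interest £15.72; balance after payment £958.76.

£958.76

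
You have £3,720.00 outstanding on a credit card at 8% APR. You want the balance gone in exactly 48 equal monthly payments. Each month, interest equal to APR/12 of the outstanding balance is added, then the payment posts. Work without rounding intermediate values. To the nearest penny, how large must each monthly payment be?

Monthly rate r = 8%/12 = 0.666667% = 0.00666667.
Level-payment amortization: P = B₀·r / (1 − (1+r)^(−n)) = 3720.00·0.00666667 / (1 − 1.00667^(−48)).
Denominator 1 − (1+r)^(−48) = 0.27307942.
P = 24.8 / 0.27307942 ≈ 90.82.

£90.82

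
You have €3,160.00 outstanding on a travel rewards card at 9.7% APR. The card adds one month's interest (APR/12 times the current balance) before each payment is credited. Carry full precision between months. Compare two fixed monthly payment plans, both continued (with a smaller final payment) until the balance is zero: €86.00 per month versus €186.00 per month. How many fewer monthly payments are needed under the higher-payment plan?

Monthly rate r = 9.7%/12 = 0.808333% = 0.00808333.
At €86.00/mo: n = ⌈−ln(1 − rB₀/P)/ln(1+r)⌉ = 44 payments (last €66.66); total interest = total paid − €3,160.00 = €604.66.
At €186.00/mo: 19 payments (last €65.04); total interest €253.04.
Payments saved = 44 − 19 = 25.

25 fewer payments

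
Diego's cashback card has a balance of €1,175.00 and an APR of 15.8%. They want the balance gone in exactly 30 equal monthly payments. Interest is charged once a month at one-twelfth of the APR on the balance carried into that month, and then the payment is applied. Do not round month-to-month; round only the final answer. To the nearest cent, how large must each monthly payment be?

Monthly rate r = 15.8%/12 = 1.31667% = 0.0131667.
Level-payment amortization: P = B₀·r / (1 − (1+r)^(−n)) = 1175.00·0.0131667 / (1 − 1.01317^(−30)).
Denominator 1 − (1+r)^(−30) = 0.324581099.
P = 15.4708 / 0.324581099 ≈ 47.66.

€47.66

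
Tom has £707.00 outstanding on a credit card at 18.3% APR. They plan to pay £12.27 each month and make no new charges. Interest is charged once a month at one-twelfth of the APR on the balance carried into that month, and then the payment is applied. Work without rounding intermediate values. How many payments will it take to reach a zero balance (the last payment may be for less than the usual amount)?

Monthly rate r = 18.3%/12 = 1.525% = 0.01525.
Recurrence: B ← B·(1+r) − £12.27.
Month 1: interest £10.78; balance after payment £705.51.
Month 2: interest £10.76; balance after payment £704.00.
Closed form: n = −ln(1 − rB₀/P)/ln(1+r) = −ln(0.12129)/ln(1.01525) ≈ 139.384, so the balance reaches zero during payment 140.

140 months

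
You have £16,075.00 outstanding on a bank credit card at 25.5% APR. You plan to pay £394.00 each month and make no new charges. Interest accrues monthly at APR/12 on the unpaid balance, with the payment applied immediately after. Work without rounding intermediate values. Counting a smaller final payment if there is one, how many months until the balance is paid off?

Monthly rate r = 25.5%/12 = 2.125% = 0.02125.
Recurrence: B ← B·(1+r) − £394.00.
Month 1: interest £341.59; balance after payment £16,022.59.
Month 2: interest £340.48; balance after payment £15,969.07.
Closed form: n = −ln(1 − rB₀/P)/ln(1+r) = −ln(0.13301)/ln(1.02125) ≈ 95.938, so the balance reaches zero during payment 96.

96 payments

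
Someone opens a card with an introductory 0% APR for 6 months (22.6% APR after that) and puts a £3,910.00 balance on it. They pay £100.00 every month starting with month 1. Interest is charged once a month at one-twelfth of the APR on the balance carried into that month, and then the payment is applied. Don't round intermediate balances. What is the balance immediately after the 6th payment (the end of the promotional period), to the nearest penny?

Promo months 1–6 at r₀ = 0%/12 = 0; months 7+ at r₁ = 22.6%/12 = 0.0188333.
After month 6 (no interest yet): B = £3,910.00 − 6·£100.00 = £3,310.00.

£3,310.00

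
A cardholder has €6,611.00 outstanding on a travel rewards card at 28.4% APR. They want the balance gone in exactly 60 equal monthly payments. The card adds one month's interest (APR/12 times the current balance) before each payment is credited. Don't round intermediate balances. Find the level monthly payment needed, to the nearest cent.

Monthly rate r = 28.4%/12 = 2.36667% = 0.0236667.
Level-payment amortization: P = B₀·r / (1 − (1+r)^(−n)) = 6611.00·0.0236667 / (1 − 1.02367^(−60)).
Denominator 1 − (1+r)^(−60) = 0.754254091.
P = 156.46 / 0.754254091 ≈ 207.44.

€207.44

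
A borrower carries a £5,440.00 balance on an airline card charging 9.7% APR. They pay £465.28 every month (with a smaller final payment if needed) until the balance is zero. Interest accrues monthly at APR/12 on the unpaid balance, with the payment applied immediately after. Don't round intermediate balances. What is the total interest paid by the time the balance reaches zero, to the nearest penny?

Monthly rate r = 9.7%/12 = 0.808333% = 0.00808333.
Payoff takes n = ⌈−ln(1 − rB₀/P)/ln(1+r)⌉ = ⌈12.331⌉ = 13 payments; the last is £154.62.
Total paid = 12·£465.28 + £154.62 = £5,737.98.
Total interest = total paid − principal = £5,737.98 − £5,440.00 = £297.98.

£297.98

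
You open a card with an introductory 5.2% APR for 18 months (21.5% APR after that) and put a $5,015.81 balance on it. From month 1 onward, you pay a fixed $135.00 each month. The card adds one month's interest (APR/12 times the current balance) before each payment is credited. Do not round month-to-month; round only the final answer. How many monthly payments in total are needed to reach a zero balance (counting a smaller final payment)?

Promo months 1–18 at r₀ = 5.2%/12 = 0.00433333; months 19+ at r₁ = 21.5%/12 = 0.0179167.
After month 18: iterate B ← B·(1+r₀) − $135.00 for 18 months → $2,900.18.
Then at r₁ with $135.00/mo: n₂ = −ln(1 − r₁·B/P)/ln(1+r₁) ≈ 27.37 → 28 more payments.

46 months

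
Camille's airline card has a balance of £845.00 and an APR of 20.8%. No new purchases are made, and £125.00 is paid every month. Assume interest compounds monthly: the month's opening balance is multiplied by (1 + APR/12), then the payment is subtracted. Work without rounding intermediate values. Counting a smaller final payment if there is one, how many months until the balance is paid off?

Monthly rate r = 20.8%/12 = 1.73333% = 0.0173333.
Recurrence: B ← B·(1+r) − £125.00.
Month 1: interest £14.65; balance after payment £734.65.
Month 2: interest £12.73; balance after payment £622.38.
Closed form: n = −ln(1 − rB₀/P)/ln(1+r) = −ln(0.88283)/ln(1.01733) ≈ 7.252, so the balance reaches zero during payment 8.

8 months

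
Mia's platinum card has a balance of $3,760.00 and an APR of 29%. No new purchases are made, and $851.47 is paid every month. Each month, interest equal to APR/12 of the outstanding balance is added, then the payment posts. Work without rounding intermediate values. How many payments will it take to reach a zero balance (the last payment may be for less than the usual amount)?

Monthly rate r = 29%/12 = 2.41667% = 0.0241667.
Recurrence: B ← B·(1+r) − $851.47.
Month 1: interest $90.87; balance after payment $2,999.40.
Month 2: interest $72.49; balance after payment $2,220.41.
Month 3: interest $53.66; balance after payment $1,422.60.
Month 4: interest $34.38; balance after payment $605.51.
Month 5: interest $14.63; balance after payment $0.00.

5 payments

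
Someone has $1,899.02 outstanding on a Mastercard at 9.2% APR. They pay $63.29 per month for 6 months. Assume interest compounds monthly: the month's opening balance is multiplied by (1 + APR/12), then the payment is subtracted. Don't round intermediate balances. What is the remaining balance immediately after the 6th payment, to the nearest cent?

Monthly rate r = 9.2%/12 = 0.766667% = 0.00766667.
Each month: B ← B·(1+r) − $63.29.
Month 1: interest $14.56; balance after payment $1,850.29.
Month 2: interest $14.19; balance after payment $1,801.18.
Month 3: interest $13.81; balance after payment $1,751.70.
Month 4: interest $13.43; balance after payment $1,701.84.
Month 5: interest $13.05; balance after payment $1,651.60.
Month 6: interest $12.66; balance after payment $1,600.97.

$1,600.97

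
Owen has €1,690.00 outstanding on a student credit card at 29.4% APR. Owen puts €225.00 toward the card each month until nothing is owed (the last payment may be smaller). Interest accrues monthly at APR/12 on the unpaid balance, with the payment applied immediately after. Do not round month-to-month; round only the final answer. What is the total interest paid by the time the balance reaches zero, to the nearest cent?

€201.11

Monthly rate r = 29.4%/12 = 2.45% = 0.0245.
Payoff takes n = ⌈−ln(1 − rB₀/P)/ln(1+r)⌉ = ⌈8.402⌉ = 9 payments; the last is €91.11.
Total paid = 8·€225.00 + €91.11 = €1,891.11.
Total interest = total paid − principal = €1,891.11 − €1,690.00 = €201.11.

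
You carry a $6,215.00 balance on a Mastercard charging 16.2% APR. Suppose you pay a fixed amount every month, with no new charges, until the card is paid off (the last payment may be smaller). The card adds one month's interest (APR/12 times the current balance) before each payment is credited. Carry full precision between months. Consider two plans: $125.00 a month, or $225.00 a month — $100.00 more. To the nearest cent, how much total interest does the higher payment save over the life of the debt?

Monthly rate r = 16.2%/12 = 1.35% = 0.0135.
At $125.00/mo: n = ⌈−ln(1 − rB₀/P)/ln(1+r)⌉ = 83 payments (last $119.09); total interest = total paid − $6,215.00 = $4,154.09.
At $225.00/mo: 35 payments (last $180.11); total interest $1,615.11.
Interest saved = $4,154.09 − $1,615.11 = $2,538.98.

$2,538.98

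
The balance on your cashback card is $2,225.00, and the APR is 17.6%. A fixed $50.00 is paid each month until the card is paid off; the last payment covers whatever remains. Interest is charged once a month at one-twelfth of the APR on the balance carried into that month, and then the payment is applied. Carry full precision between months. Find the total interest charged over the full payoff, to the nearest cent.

Monthly rate r = 17.6%/12 = 1.46667% = 0.0146667.
Payoff takes n = ⌈−ln(1 − rB₀/P)/ln(1+r)⌉ = ⌈72.628⌉ = 73 payments; the last is $31.47.
Total paid = 72·$50.00 + $31.47 = $3,631.47.
Total interest = total paid − principal = $3,631.47 − $2,225.00 = $1,406.47.

$1,406.47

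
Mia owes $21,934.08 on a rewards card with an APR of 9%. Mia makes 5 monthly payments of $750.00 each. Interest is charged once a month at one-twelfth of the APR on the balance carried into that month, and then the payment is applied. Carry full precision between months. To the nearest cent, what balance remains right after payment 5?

Monthly rate r = 9%/12 = 0.75% = 0.0075.
Each month: B ← B·(1+r) − $750.00.
Month 1: interest $164.51; balance after payment $21,348.59.
Month 2: interest $160.11; balance after payment $20,758.70.
Month 3: interest $155.69; balance after payment $20,164.39.
Month 4: interest $151.23; balance after payment $19,565.62.
Month 5: interest $146.74; balance after payment $18,962.37.

$18,962.37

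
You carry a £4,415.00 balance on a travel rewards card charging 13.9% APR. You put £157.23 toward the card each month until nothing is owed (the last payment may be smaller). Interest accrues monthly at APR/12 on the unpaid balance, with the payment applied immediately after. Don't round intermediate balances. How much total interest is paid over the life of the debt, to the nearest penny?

Monthly rate r = 13.9%/12 = 1.15833% = 0.0115833.
Payoff takes n = ⌈−ln(1 − rB₀/P)/ln(1+r)⌉ = ⌈34.161⌉ = 35 payments; the last is £25.46.
Total paid = 34·£157.23 + £25.46 = £5,371.28.
Total interest = total paid − principal = £5,371.28 − £4,415.00 = £956.28.

£956.28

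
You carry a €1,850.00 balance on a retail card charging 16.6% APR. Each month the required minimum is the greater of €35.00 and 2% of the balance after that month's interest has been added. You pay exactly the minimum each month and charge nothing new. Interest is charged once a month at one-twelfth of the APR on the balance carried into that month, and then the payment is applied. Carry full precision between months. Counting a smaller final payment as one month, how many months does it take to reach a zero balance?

95 months

Monthly rate r = 16.6%/12 = 1.38333% = 0.0138333.
While 2% of the post-interest balance exceeds €35.00, each month B ← (B·(1+r))·(1 − 0.02), i.e. B shrinks by the factor (1+r)·0.98 = 0.99356.
This holds for months 1–11. Entering month 12 the balance is €1,723.02; 2% of the post-interest balance is now below €35.00, so the flat €35.00 minimum applies from here.
From month 12 a fixed €35.00 at rate r clears €1,723.02 in 84 more payments. Total: 11 + 84 = 95 months.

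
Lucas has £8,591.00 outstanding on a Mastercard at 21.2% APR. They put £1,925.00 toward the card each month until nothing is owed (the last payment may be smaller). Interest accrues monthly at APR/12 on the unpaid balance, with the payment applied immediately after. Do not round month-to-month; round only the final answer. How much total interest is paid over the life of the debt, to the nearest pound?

Monthly rate r = 21.2%/12 = 1.76667% = 0.0176667.
Payoff takes n = ⌈−ln(1 − rB₀/P)/ln(1+r)⌉ = ⌈4.690⌉ = 5 payments; the last is £1,331.02.
Total paid = 4·£1,925.00 + £1,331.02 = £9,031.02.
Total interest = total paid − principal = £9,031.02 − £8,591.00 = £440.02.

£440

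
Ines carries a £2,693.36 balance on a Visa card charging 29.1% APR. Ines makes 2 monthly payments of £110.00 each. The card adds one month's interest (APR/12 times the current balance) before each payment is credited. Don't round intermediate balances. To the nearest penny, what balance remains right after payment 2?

£2,602.90

Monthly rate r = 29.1%/12 = 2.425% = 0.02425.
Each month: B ← B·(1+r) − £110.00.
Month 1: interest £65.31; balance after payment £2,648.67.
Month 2: interest £64.23; balance after payment £2,602.90.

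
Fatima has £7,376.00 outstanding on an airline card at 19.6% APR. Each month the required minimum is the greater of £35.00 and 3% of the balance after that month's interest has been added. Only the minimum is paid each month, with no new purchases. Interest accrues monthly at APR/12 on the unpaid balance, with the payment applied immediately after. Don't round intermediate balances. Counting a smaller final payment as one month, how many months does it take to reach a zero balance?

178 months

Monthly rate r = 19.6%/12 = 1.63333% = 0.0163333.
While 3% of the post-interest balance exceeds £35.00, each month B ← (B·(1+r))·(1 − 0.03), i.e. B shrinks by the factor (1+r)·0.97 = 0.98584.
This holds for months 1–131. Entering month 132 the balance is £1,139.35; 3% of the post-interest balance is now below £35.00, so the flat £35.00 minimum applies from here.
From month 132 a fixed £35.00 at rate r clears £1,139.35 in 47 more payments. Total: 131 + 47 = 178 months.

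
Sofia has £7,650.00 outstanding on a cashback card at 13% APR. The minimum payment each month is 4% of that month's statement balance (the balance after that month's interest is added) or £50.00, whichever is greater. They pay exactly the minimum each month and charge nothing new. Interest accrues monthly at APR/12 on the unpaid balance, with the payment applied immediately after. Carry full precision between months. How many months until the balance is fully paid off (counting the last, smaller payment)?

90 months

Monthly rate r = 13%/12 = 1.08333% = 0.0108333.
While 4% of the post-interest balance exceeds £50.00, each month B ← (B·(1+r))·(1 − 0.04), i.e. B shrinks by the factor (1+r)·0.96 = 0.9704.
This holds for months 1–61. Entering month 62 the balance is £1,223.66; 4% of the post-interest balance is now below £50.00, so the flat £50.00 minimum applies from here.
From month 62 a fixed £50.00 at rate r clears £1,223.66 in 29 more payments. Total: 61 + 29 = 90 months.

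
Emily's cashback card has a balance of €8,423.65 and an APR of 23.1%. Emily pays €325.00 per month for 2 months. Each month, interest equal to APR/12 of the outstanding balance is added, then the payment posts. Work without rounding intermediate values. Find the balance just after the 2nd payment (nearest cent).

Monthly rate r = 23.1%/12 = 1.925% = 0.01925.
Each month: B ← B·(1+r) − €325.00.
Month 1: interest €162.16; balance after payment €8,260.81.
Month 2: interest €159.02; balance after payment €8,094.83.

€8,094.83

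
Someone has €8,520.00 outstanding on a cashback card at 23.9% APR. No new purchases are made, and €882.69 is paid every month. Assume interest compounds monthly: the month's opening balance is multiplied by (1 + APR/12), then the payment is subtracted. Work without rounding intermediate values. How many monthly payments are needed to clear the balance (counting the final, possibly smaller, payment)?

Monthly rate r = 23.9%/12 = 1.99167% = 0.0199167.
Recurrence: B ← B·(1+r) − €882.69.
Month 1: interest €169.69; balance after payment €7,807.00.
Month 2: interest €155.49; balance after payment €7,079.80.
Closed form: n = −ln(1 − rB₀/P)/ln(1+r) = −ln(0.80776)/ln(1.01992) ≈ 10.826, so the balance reaches zero during payment 11.

11 payments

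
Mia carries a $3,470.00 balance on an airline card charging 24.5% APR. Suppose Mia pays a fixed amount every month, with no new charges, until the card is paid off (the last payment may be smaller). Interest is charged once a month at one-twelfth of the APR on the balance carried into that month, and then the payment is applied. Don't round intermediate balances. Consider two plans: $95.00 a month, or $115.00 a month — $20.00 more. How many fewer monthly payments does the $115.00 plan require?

Monthly rate r = 24.5%/12 = 2.04167% = 0.0204167.
At $95.00/mo: n = ⌈−ln(1 − rB₀/P)/ln(1+r)⌉ = 68 payments (last $72.00); total interest = total paid − $3,470.00 = $2,967.00.
At $115.00/mo: 48 payments (last $41.95); total interest $1,976.95.
Payments saved = 68 − 48 = 20.

20 fewer payments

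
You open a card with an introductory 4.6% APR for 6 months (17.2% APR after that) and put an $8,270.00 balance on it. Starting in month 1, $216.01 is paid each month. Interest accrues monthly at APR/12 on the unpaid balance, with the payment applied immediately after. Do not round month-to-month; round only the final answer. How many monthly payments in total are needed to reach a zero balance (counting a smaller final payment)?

Promo months 1–6 at r₀ = 4.6%/12 = 0.00383333; months 7+ at r₁ = 17.2%/12 = 0.0143333.
After month 6: iterate B ← B·(1+r₀) − $216.01 for 6 months → $7,153.50.
Then at r₁ with $216.01/mo: n₂ = −ln(1 − r₁·B/P)/ln(1+r₁) ≈ 45.23 → 46 more payments.

52 months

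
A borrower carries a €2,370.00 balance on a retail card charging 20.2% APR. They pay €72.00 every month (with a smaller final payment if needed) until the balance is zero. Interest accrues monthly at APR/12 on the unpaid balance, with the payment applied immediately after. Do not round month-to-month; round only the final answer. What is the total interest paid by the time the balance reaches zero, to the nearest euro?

Monthly rate r = 20.2%/12 = 1.68333% = 0.0168333.
Payoff takes n = ⌈−ln(1 − rB₀/P)/ln(1+r)⌉ = ⌈48.382⌉ = 49 payments; the last is €27.66.
Total paid = 48·€72.00 + €27.66 = €3,483.66.
Total interest = total paid − principal = €3,483.66 − €2,370.00 = €1,113.66.

€1,114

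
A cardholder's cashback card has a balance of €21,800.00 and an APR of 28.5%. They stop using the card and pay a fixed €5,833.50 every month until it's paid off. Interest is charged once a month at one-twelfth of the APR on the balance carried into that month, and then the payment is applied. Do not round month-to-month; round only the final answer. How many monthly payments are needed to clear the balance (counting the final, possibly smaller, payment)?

Monthly rate r = 28.5%/12 = 2.375% = 0.02375.
Recurrence: B ← B·(1+r) − €5,833.50.
Month 1: interest €517.75; balance after payment €16,484.25.
Month 2: interest €391.50; balance after payment €11,042.25.
Month 3: interest €262.25; balance after payment €5,471.00.
Month 4: interest €129.94; balance after payment €0.00.

4 payments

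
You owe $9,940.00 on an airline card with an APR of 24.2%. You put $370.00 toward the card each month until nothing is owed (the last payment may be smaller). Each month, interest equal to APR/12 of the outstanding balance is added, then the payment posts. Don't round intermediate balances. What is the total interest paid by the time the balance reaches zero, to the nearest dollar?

$4,522

Monthly rate r = 24.2%/12 = 2.01667% = 0.0201667.
Payoff takes n = ⌈−ln(1 − rB₀/P)/ln(1+r)⌉ = ⌈39.086⌉ = 40 payments; the last is $32.17.
Total paid = 39·$370.00 + $32.17 = $14,462.17.
Total interest = total paid − principal = $14,462.17 − $9,940.00 = $4,522.17.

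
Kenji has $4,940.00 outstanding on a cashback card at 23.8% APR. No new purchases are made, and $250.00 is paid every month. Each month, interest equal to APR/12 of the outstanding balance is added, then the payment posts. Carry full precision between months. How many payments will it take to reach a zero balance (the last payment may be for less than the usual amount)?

26 months

Monthly rate r = 23.8%/12 = 1.98333% = 0.0198333.
Recurrence: B ← B·(1+r) − $250.00.
Month 1: interest $97.98; balance after payment $4,787.98.
Month 2: interest $94.96; balance after payment $4,632.94.
Closed form: n = −ln(1 − rB₀/P)/ln(1+r) = −ln(0.60809)/ln(1.01983) ≈ 25.328, so the balance reaches zero during payment 26.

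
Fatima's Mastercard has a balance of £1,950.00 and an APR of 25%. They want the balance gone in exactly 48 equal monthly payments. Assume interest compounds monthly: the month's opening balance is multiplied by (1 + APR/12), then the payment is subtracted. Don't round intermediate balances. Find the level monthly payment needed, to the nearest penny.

£64.66

Monthly rate r = 25%/12 = 2.08333% = 0.0208333.
Level-payment amortization: P = B₀·r / (1 − (1+r)^(−n)) = 1950.00·0.0208333 / (1 − 1.02083^(−48)).
Denominator 1 − (1+r)^(−48) = 0.628321403.
P = 40.625 / 0.628321403 ≈ 64.66.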